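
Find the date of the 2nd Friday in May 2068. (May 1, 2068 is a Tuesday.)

May 2068 begins on a Tuesday, so the first Friday is May 4 (3 days later).
The 2nd Friday is 1 weeks later: 4 + 7 = 11.

11 May 2068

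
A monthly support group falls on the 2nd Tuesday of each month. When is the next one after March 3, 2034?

March 2034 starts on a Wednesday; its first Tuesday is the 7th, so the 2nd Tuesday is the 14th — March 14, 2034.
March 14, 2034 is after March 3, 2034, so that is the next one.

March 14, 2034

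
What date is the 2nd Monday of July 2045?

July 10, 2045

July 2045 begins on a Saturday, so the first Monday is July 3 (2 days later).
The 2nd Monday is 1 weeks later: 3 + 7 = 10.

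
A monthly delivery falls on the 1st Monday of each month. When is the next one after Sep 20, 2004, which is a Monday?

Sep 2004 starts on a Wednesday, so its 1st Monday is Sep 6, 2004 (5 days in).
That is not after Sep 20, 2004, so look at Oct 2004.
Oct 2004 starts on a Friday, so its 1st Monday is Oct 4, 2004 (3 days in).

Oct 4, 2004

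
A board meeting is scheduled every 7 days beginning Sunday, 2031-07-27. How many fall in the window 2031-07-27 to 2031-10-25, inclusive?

13

Occurrences land 7·i days after 2031-07-27 for i = 0, 1, 2, …
The window opens on the start date, so the first occurrence inside is #1 on 2031-07-27.
2031-10-25 is 90 days after the start; 90 ÷ 7 = 12 remainder 6. Last occurrence in the window: #13 on 2031-10-19.
Occurrences #1 through #13: 13 in total.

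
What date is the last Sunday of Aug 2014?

The first Sunday of Aug 2014 is Aug 3.
Aug 2014 has 31 days. Adding weeks: 3, 10, 17, 24, 31 — the last one ≤ 31 is the 31st.

Aug 31, 2014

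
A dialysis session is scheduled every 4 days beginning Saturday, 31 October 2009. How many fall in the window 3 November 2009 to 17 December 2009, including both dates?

Occurrences land 4·i days after 31 October 2009 for i = 0, 1, 2, …
3 November 2009 is 3 days after the start; 3 ÷ 4 = 0 remainder 3; since the remainder is 3, round up to i = 1. First occurrence in the window: #2 on 4 November 2009 (1×4 = 4 days in).
17 December 2009 is 47 days after the start; 47 ÷ 4 = 11 remainder 3. Last occurrence in the window: #12 on 14 December 2009.
Occurrences #2 through #12: 11 in total.

11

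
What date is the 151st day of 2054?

2054-05-31

January has 31 days (151 − 31 = 120 remain).
February has 28 days (120 − 28 = 92 remain).
March has 31 days (92 − 31 = 61 remain).
April has 30 days (61 − 30 = 31 remain).
31 into May → May 31.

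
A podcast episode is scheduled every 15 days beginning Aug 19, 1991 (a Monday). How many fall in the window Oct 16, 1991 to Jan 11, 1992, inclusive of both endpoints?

6

Occurrences land 15·i days after Aug 19, 1991 for i = 0, 1, 2, …
Oct 16, 1991 is 58 days after the start; 58 ÷ 15 = 3 remainder 13; since the remainder is 13, round up to i = 4. First occurrence in the window: #5 on Oct 18, 1991 (4×15 = 60 days in).
Jan 11, 1992 is 145 days after the start; 145 ÷ 15 = 9 remainder 10. Last occurrence in the window: #10 on Jan 1, 1992.
Occurrences #5 through #10: 6 in total.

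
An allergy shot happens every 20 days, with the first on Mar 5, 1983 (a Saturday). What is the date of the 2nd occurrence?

The 2nd occurrence is 1 interval after the first: 1 × 20 = 20 days after Mar 5, 1983.
20 days later is Mar 25, 1983.

Mar 25, 1983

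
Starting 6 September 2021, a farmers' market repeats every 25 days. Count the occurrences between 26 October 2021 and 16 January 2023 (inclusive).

Occurrences land 25·i days after 6 September 2021 for i = 0, 1, 2, …
26 October 2021 is 50 days after the start; 50 ÷ 25 = 2 remainder 0. First occurrence in the window: #3 on 26 October 2021 (2×25 = 50 days in).
16 January 2023 is 497 days after the start; 497 ÷ 25 = 19 remainder 22. Last occurrence in the window: #20 on 25 December 2022.
Occurrences #3 through #20: 18 in total.

18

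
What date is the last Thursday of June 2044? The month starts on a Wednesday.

2044-06-30

June 2044 begins on a Wednesday, so the first Thursday is June 2 (1 day later).
June 2044 has 30 days. Adding weeks: 2, 9, 16, 23, 30 — the last one ≤ 30 is the 30th.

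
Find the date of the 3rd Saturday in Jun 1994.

The first Saturday of Jun 1994 is Jun 4.
The 3rd Saturday is 2 weeks later: 4 + 14 = 18.

Jun 18, 1994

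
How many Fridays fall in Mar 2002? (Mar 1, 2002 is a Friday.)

Mar 1, 2002 is a Friday; the first Friday on or after it is Mar 1, 2002.
From Mar 1, 2002 to Mar 31, 2002 is 31 − 1 = 30 days.
30 ÷ 7 = 4 full weeks with remainder 2, so 4 more Fridays after the first → 5.

5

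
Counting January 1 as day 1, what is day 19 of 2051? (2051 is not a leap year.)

19 into January → January 19.

2051-01-19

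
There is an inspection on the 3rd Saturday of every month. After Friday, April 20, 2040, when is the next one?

April 2040 starts on a Sunday; its first Saturday is the 7th, so the 3rd Saturday is the 21st — April 21, 2040.
April 21, 2040 is after April 20, 2040, so that is the next one.

April 21, 2040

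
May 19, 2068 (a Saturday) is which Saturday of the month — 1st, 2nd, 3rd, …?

3rd

Day 19 falls in week ⌈19/7⌉ of the month.
Days 1–7 hold the 1st Saturday, 8–14 the 2nd, 15–21 the 3rd, 22–28 the 4th, 29–31 the 5th.
19 is in the range for the 3rd.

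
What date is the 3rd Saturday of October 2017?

21 October 2017

The first Saturday of October 2017 is October 7.
The 3rd Saturday is 2 weeks later: 7 + 14 = 21.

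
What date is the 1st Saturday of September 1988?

The first Saturday of September 1988 is September 3.

3 September 1988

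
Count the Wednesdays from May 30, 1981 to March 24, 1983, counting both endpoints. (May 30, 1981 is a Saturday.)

95

May 30, 1981 is a Saturday; the first Wednesday on or after it is June 3, 1981 (4 days later).
From June 3, 1981 to March 24, 1983: 211 + 365 + 83 = 659 days (rest of 1981, 1982, to March 24, 1983 in 1983).
659 ÷ 7 = 94 full weeks with remainder 1, so 94 more Wednesdays after the first → 95.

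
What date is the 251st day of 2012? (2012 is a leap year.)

Sep 7, 2012

Jan has 31 days (251 − 31 = 220 remain).
Feb has 29 days (220 − 29 = 191 remain).
Mar has 31 days (191 − 31 = 160 remain).
Apr has 30 days (160 − 30 = 130 remain).
May has 31 days (130 − 31 = 99 remain).
Jun has 30 days (99 − 30 = 69 remain).
Jul has 31 days (69 − 31 = 38 remain).
Aug has 31 days (38 − 31 = 7 remain).
7 into Sep → Sep 7.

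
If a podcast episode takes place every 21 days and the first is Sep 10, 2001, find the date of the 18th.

The 18th occurrence is 17 intervals after the first: 17 × 21 = 357 days after Sep 10, 2001.
Sep has 30 days — 20 days to the end of Sep leaves 337.
Oct has 31 days (306 left).
Nov has 30 days (276 left).
Dec has 31 days (245 left).
Jan has 31 days (214 left).
Feb has 28 days (186 left).
Mar has 31 days (155 left).
Apr has 30 days (125 left).
May has 31 days (94 left).
Jun has 30 days (64 left).
Jul has 31 days (33 left).
Aug has 31 days (2 left).
2 days into Sep → Sep 2, 2002.

Sep 2, 2002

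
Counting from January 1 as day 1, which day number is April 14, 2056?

Days in months before April: 31 + 29 + 31 = 91.
Plus 14 days into April → day 105.

105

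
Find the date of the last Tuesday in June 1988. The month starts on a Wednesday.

1988-06-28

June 1988 begins on a Wednesday, so the first Tuesday is June 7 (6 days later).
June 1988 has 30 days. Adding weeks: 7, 14, 21, 28 — the last one ≤ 30 is the 28th.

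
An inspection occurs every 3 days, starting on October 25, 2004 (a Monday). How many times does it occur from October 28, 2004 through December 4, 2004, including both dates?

13

Occurrences land 3·i days after October 25, 2004 for i = 0, 1, 2, …
October 28, 2004 is 3 days after the start; 3 ÷ 3 = 1 remainder 0. First occurrence in the window: #2 on October 28, 2004 (1×3 = 3 days in).
December 4, 2004 is 40 days after the start; 40 ÷ 3 = 13 remainder 1. Last occurrence in the window: #14 on December 3, 2004.
Occurrences #2 through #14: 13 in total.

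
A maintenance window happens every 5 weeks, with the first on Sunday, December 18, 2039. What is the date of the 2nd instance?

January 22, 2040

The 2nd occurrence is 1 interval after the first: 1 × 35 = 35 days after December 18, 2039.
December has 31 days — 13 days to the end of December leaves 22.
22 days into January → January 22, 2040.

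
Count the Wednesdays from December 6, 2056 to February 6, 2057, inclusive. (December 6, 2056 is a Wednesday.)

9

December 6, 2056 is a Wednesday; the first Wednesday on or after it is December 6, 2056.
From December 6, 2056 to February 6, 2057: 25 + 31 + 6 = 62 days (rest of December, January, February).
62 ÷ 7 = 8 full weeks with remainder 6, so 8 more Wednesdays after the first → 9.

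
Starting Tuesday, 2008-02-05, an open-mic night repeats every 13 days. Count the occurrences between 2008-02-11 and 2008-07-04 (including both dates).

11

Occurrences land 13·i days after 2008-02-05 for i = 0, 1, 2, …
2008-02-11 is 6 days after the start; 6 ÷ 13 = 0 remainder 6; since the remainder is 6, round up to i = 1. First occurrence in the window: #2 on 2008-02-18 (1×13 = 13 days in).
2008-07-04 is 150 days after the start; 150 ÷ 13 = 11 remainder 7. Last occurrence in the window: #12 on 2008-06-27.
Occurrences #2 through #12: 11 in total.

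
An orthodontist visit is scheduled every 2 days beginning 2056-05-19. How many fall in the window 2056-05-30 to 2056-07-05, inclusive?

Occurrences land 2·i days after 2056-05-19 for i = 0, 1, 2, …
2056-05-30 is 11 days after the start; 11 ÷ 2 = 5 remainder 1; since the remainder is 1, round up to i = 6. First occurrence in the window: #7 on 2056-05-31 (6×2 = 12 days in).
2056-07-05 is 47 days after the start; 47 ÷ 2 = 23 remainder 1. Last occurrence in the window: #24 on 2056-07-04.
Occurrences #7 through #24: 18 in total.

18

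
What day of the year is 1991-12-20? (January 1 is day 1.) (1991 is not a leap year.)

Days in months before December: 31 + 28 + 31 + 30 + 31 + 30 + 31 + 31 + 30 + 31 + 30 = 334.
Plus 20 days into December → day 354.

354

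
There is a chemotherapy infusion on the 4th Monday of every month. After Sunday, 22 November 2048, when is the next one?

23 November 2048

November 2048 starts on a Sunday; its first Monday is the 2nd, so the 4th Monday is the 23rd — 23 November 2048.
23 November 2048 is after 22 November 2048, so that is the next one.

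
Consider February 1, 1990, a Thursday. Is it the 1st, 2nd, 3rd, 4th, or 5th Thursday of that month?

Day 1 falls in week ⌈1/7⌉ of the month.
Days 1–7 hold the 1st Thursday, 8–14 the 2nd, 15–21 the 3rd, 22–28 the 4th, 29–31 the 5th.
1 is in the range for the 1st.

1st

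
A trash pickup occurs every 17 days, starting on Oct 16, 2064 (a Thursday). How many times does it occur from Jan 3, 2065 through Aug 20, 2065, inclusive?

Occurrences land 17·i days after Oct 16, 2064 for i = 0, 1, 2, …
Jan 3, 2065 is 79 days after the start; 79 ÷ 17 = 4 remainder 11; since the remainder is 11, round up to i = 5. First occurrence in the window: #6 on Jan 9, 2065 (5×17 = 85 days in).
Aug 20, 2065 is 308 days after the start; 308 ÷ 17 = 18 remainder 2. Last occurrence in the window: #19 on Aug 18, 2065.
Occurrences #6 through #19: 14 in total.

14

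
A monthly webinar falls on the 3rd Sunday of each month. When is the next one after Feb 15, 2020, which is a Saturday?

Feb 2020 starts on a Saturday; its first Sunday is the 2nd, so the 3rd Sunday is the 16th — Feb 16, 2020.
Feb 16, 2020 is after Feb 15, 2020, so that is the next one.

Feb 16, 2020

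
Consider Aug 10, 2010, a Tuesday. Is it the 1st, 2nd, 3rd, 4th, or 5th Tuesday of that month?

2nd

Day 10 falls in week ⌈10/7⌉ of the month.
Days 1–7 hold the 1st Tuesday, 8–14 the 2nd, 15–21 the 3rd, 22–28 the 4th, 29–31 the 5th.
10 is in the range for the 2nd.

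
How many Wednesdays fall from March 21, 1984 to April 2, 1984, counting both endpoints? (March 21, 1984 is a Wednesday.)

March 21, 1984 is a Wednesday; the first Wednesday on or after it is March 21, 1984.
From March 21, 1984 to April 2, 1984: 10 + 2 = 12 days (rest of March, April).
12 ÷ 7 = 1 full weeks with remainder 5, so 1 more Wednesdays after the first → 2.

2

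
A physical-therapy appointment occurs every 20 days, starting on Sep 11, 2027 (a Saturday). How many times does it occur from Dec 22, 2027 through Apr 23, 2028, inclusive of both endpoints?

6

Occurrences land 20·i days after Sep 11, 2027 for i = 0, 1, 2, …
Dec 22, 2027 is 102 days after the start; 102 ÷ 20 = 5 remainder 2; since the remainder is 2, round up to i = 6. First occurrence in the window: #7 on Jan 9, 2028 (6×20 = 120 days in).
Apr 23, 2028 is 225 days after the start; 225 ÷ 20 = 11 remainder 5. Last occurrence in the window: #12 on Apr 18, 2028.
Occurrences #7 through #12: 6 in total.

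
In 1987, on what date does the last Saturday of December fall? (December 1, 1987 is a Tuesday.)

December 1987 begins on a Tuesday, so the first Saturday is December 5 (4 days later).
December 1987 has 31 days. Adding weeks: 5, 12, 19, 26 — the last one ≤ 31 is the 26th.

December 26, 1987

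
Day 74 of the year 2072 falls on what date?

January has 31 days (74 − 31 = 43 remain).
February has 29 days (43 − 29 = 14 remain).
14 into March → March 14.

March 14, 2072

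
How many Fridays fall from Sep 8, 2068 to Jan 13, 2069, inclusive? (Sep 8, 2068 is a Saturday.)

Sep 8, 2068 is a Saturday; the first Friday on or after it is Sep 14, 2068 (6 days later).
From Sep 14, 2068 to Jan 13, 2069: 16 + 31 + 30 + 31 + 13 = 121 days (rest of Sep, Oct, Nov, Dec, Jan).
121 ÷ 7 = 17 full weeks with remainder 2, so 17 more Fridays after the first → 18.

18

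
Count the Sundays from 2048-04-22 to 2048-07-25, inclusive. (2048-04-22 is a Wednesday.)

13

2048-04-22 is a Wednesday; the first Sunday on or after it is 2048-04-26 (4 days later).
From 2048-04-26 to 2048-07-25: 4 + 31 + 30 + 25 = 90 days (rest of April, May, June, July).
90 ÷ 7 = 12 full weeks with remainder 6, so 12 more Sundays after the first → 13.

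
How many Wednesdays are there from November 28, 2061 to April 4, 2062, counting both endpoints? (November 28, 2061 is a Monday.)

November 28, 2061 is a Monday; the first Wednesday on or after it is November 30, 2061 (2 days later).
From November 30, 2061 to April 4, 2062: 0 + 31 + 31 + 28 + 31 + 4 = 125 days (rest of November, December, January, February, March, April).
125 ÷ 7 = 17 full weeks with remainder 6, so 17 more Wednesdays after the first → 18.

18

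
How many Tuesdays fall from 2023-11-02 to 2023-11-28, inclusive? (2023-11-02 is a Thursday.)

2023-11-02 is a Thursday; the first Tuesday on or after it is 2023-11-07 (5 days later).
From 2023-11-07 to 2023-11-28 is 28 − 7 = 21 days.
21 ÷ 7 = 3 full weeks with remainder 0, so 3 more Tuesdays after the first → 4.

4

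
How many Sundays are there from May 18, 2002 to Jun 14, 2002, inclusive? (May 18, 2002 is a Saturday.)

4

May 18, 2002 is a Saturday; the first Sunday on or after it is May 19, 2002 (1 day later).
From May 19, 2002 to Jun 14, 2002: 12 + 14 = 26 days (rest of May, Jun).
26 ÷ 7 = 3 full weeks with remainder 5, so 3 more Sundays after the first → 4.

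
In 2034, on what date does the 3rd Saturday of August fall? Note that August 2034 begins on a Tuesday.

August 2034 begins on a Tuesday, so the first Saturday is August 5 (4 days later).
The 3rd Saturday is 2 weeks later: 5 + 14 = 19.

August 19, 2034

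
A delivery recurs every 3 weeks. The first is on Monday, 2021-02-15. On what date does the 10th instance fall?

The 10th occurrence is 9 intervals after the first: 9 × 21 = 189 days after 2021-02-15.
February has 28 days — 13 days to the end of February leaves 176.
March has 31 days (145 left).
April has 30 days (115 left).
May has 31 days (84 left).
June has 30 days (54 left).
July has 31 days (23 left).
23 days into August → 2021-08-23.

2021-08-23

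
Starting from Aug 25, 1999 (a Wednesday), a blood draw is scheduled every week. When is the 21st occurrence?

The 21st occurrence is 20 intervals after the first: 20 × 7 = 140 days after Aug 25, 1999.
Aug has 31 days — 6 days to the end of Aug leaves 134.
Sep has 30 days (104 left).
Oct has 31 days (73 left).
Nov has 30 days (43 left).
Dec has 31 days (12 left).
12 days into Jan → Jan 12, 2000.

Jan 12, 2000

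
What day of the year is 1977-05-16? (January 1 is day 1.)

136

Days in months before May: 31 + 28 + 31 + 30 = 120.
Plus 16 days into May → day 136.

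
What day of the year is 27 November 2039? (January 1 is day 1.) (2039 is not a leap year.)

331

Days in months before November: 31 + 28 + 31 + 30 + 31 + 30 + 31 + 31 + 30 + 31 = 304.
Plus 27 days into November → day 331.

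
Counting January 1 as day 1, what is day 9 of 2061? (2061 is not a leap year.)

9 January 2061

9 into January → January 9.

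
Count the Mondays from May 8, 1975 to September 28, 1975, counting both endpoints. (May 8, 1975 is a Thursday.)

20

May 8, 1975 is a Thursday; the first Monday on or after it is May 12, 1975 (4 days later).
From May 12, 1975 to September 28, 1975: 19 + 30 + 31 + 31 + 28 = 139 days (rest of May, June, July, August, September).
139 ÷ 7 = 19 full weeks with remainder 6, so 19 more Mondays after the first → 20.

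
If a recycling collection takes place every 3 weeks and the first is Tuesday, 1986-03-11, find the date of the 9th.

The 9th occurrence is 8 intervals after the first: 8 × 21 = 168 days after 1986-03-11.
March has 31 days — 20 days to the end of March leaves 148.
April has 30 days (118 left).
May has 31 days (87 left).
June has 30 days (57 left).
July has 31 days (26 left).
26 days into August → 1986-08-26.

1986-08-26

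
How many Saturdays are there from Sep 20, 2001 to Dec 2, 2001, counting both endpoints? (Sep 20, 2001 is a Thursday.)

11

Sep 20, 2001 is a Thursday; the first Saturday on or after it is Sep 22, 2001 (2 days later).
From Sep 22, 2001 to Dec 2, 2001: 8 + 31 + 30 + 2 = 71 days (rest of Sep, Oct, Nov, Dec).
71 ÷ 7 = 10 full weeks with remainder 1, so 10 more Saturdays after the first → 11.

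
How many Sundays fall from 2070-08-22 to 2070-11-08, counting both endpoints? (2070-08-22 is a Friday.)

11

2070-08-22 is a Friday; the first Sunday on or after it is 2070-08-24 (2 days later).
From 2070-08-24 to 2070-11-08: 7 + 30 + 31 + 8 = 76 days (rest of August, September, October, November).
76 ÷ 7 = 10 full weeks with remainder 6, so 10 more Sundays after the first → 11.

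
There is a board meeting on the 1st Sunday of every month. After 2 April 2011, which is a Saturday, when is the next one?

April 2011 starts on a Friday, so its 1st Sunday is 3 April 2011 (2 days in).
3 April 2011 is after 2 April 2011, so that is the next one.

3 April 2011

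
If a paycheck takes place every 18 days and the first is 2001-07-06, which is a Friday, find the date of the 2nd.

The 2nd occurrence is 1 interval after the first: 1 × 18 = 18 days after 2001-07-06.
18 days later is 2001-07-24.

2001-07-24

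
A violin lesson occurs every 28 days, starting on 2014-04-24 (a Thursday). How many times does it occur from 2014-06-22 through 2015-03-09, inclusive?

9

Occurrences land 28·i days after 2014-04-24 for i = 0, 1, 2, …
2014-06-22 is 59 days after the start; 59 ÷ 28 = 2 remainder 3; since the remainder is 3, round up to i = 3. First occurrence in the window: #4 on 2014-07-17 (3×28 = 84 days in).
2015-03-09 is 319 days after the start; 319 ÷ 28 = 11 remainder 11. Last occurrence in the window: #12 on 2015-02-26.
Occurrences #4 through #12: 9 in total.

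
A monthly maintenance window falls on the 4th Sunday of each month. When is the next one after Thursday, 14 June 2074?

24 June 2074

June 2074 starts on a Friday; its first Sunday is the 3rd, so the 4th Sunday is the 24th — 24 June 2074.
24 June 2074 is after 14 June 2074, so that is the next one.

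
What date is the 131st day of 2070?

May 11, 2070

Jan has 31 days (131 − 31 = 100 remain).
Feb has 28 days (100 − 28 = 72 remain).
Mar has 31 days (72 − 31 = 41 remain).
Apr has 30 days (41 − 30 = 11 remain).
11 into May → May 11.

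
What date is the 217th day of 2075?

2075-08-05

January has 31 days (217 − 31 = 186 remain).
February has 28 days (186 − 28 = 158 remain).
March has 31 days (158 − 31 = 127 remain).
April has 30 days (127 − 30 = 97 remain).
May has 31 days (97 − 31 = 66 remain).
June has 30 days (66 − 30 = 36 remain).
July has 31 days (36 − 31 = 5 remain).
5 into August → August 5.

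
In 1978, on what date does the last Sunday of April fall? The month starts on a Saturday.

30 April 1978

April 1978 begins on a Saturday, so the first Sunday is April 2 (1 day later).
April 1978 has 30 days. Adding weeks: 2, 9, 16, 23, 30 — the last one ≤ 30 is the 30th.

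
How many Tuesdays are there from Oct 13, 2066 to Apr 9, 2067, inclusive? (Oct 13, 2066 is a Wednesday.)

Oct 13, 2066 is a Wednesday; the first Tuesday on or after it is Oct 19, 2066 (6 days later).
From Oct 19, 2066 to Apr 9, 2067: 12 + 30 + 31 + 31 + 28 + 31 + 9 = 172 days (rest of Oct, Nov, Dec, Jan, Feb, Mar, Apr).
172 ÷ 7 = 24 full weeks with remainder 4, so 24 more Tuesdays after the first → 25.

25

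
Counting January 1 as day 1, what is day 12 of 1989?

Jan 12, 1989

12 into Jan → Jan 12.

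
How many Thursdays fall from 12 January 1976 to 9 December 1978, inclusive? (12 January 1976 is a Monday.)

12 January 1976 is a Monday; the first Thursday on or after it is 15 January 1976 (3 days later).
From 15 January 1976 to 9 December 1978: 351 + 365 + 343 = 1059 days (rest of 1976, 1977, to 9 December 1978 in 1978).
1059 ÷ 7 = 151 full weeks with remainder 2, so 151 more Thursdays after the first → 152.

152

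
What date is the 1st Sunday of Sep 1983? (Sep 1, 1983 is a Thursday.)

Sep 4, 1983

Sep 1983 begins on a Thursday, so the first Sunday is Sep 4 (3 days later).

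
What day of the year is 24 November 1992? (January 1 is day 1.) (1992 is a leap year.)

Days in months before November: 31 + 29 + 31 + 30 + 31 + 30 + 31 + 31 + 30 + 31 = 305.
Plus 24 days into November → day 329.

329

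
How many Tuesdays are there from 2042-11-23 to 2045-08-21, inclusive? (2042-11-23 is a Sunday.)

2042-11-23 is a Sunday; the first Tuesday on or after it is 2042-11-25 (2 days later).
From 2042-11-25 to 2045-08-21: 36 + 365 + 366 + 233 = 1000 days (rest of 2042, 2043, 2044, to 2045-08-21 in 2045).
1000 ÷ 7 = 142 full weeks with remainder 6, so 142 more Tuesdays after the first → 143.

143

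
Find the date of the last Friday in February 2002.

The first Friday of February 2002 is February 1.
February 2002 has 28 days. Adding weeks: 1, 8, 15, 22 — the last one ≤ 28 is the 22nd.

22 February 2002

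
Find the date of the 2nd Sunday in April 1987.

April 1987 begins on a Wednesday, so the first Sunday is April 5 (4 days later).
The 2nd Sunday is 1 weeks later: 5 + 7 = 12.

1987-04-12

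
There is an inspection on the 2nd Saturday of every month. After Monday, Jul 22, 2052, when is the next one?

Aug 10, 2052

Jul 2052 starts on a Monday; its first Saturday is the 6th, so the 2nd Saturday is the 13th — Jul 13, 2052.
That is not after Jul 22, 2052, so look at Aug 2052.
Aug 2052 starts on a Thursday; its first Saturday is the 3rd, so the 2nd Saturday is the 10th — Aug 10, 2052.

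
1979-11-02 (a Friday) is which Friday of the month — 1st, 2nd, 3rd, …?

1st

Day 2 falls in week ⌈2/7⌉ of the month.
Days 1–7 hold the 1st Friday, 8–14 the 2nd, 15–21 the 3rd, 22–28 the 4th, 29–31 the 5th.
2 is in the range for the 1st.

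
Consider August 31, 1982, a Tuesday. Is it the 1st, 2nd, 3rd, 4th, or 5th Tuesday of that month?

5th

Day 31 falls in week ⌈31/7⌉ of the month.
Days 1–7 hold the 1st Tuesday, 8–14 the 2nd, 15–21 the 3rd, 22–28 the 4th, 29–31 the 5th.
31 is in the range for the 5th.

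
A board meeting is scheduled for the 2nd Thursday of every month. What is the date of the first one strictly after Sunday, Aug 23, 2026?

Sep 10, 2026

Aug 2026 starts on a Saturday; its first Thursday is the 6th, so the 2nd Thursday is the 13th — Aug 13, 2026.
That is not after Aug 23, 2026, so look at Sep 2026.
Sep 2026 starts on a Tuesday; its first Thursday is the 3rd, so the 2nd Thursday is the 10th — Sep 10, 2026.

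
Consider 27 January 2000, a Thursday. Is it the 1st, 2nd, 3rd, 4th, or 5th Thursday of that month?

4th

Day 27 falls in week ⌈27/7⌉ of the month.
Days 1–7 hold the 1st Thursday, 8–14 the 2nd, 15–21 the 3rd, 22–28 the 4th, 29–31 the 5th.
27 is in the range for the 4th.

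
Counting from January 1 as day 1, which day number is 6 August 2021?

Days in months before August: 31 + 28 + 31 + 30 + 31 + 30 + 31 = 212.
Plus 6 days into August → day 218.

218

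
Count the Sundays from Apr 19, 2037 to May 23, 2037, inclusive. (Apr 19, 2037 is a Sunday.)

Apr 19, 2037 is a Sunday; the first Sunday on or after it is Apr 19, 2037.
From Apr 19, 2037 to May 23, 2037: 11 + 23 = 34 days (rest of Apr, May).
34 ÷ 7 = 4 full weeks with remainder 6, so 4 more Sundays after the first → 5.

5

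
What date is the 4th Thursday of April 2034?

The first Thursday of April 2034 is April 6.
The 4th Thursday is 3 weeks later: 6 + 21 = 27.

2034-04-27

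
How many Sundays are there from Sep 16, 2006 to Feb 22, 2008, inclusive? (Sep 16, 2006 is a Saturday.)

Sep 16, 2006 is a Saturday; the first Sunday on or after it is Sep 17, 2006 (1 day later).
From Sep 17, 2006 to Feb 22, 2008: 105 + 365 + 53 = 523 days (rest of 2006, 2007, to Feb 22, 2008 in 2008).
523 ÷ 7 = 74 full weeks with remainder 5, so 74 more Sundays after the first → 75.

75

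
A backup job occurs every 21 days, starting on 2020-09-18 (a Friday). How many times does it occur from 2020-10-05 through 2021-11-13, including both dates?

Occurrences land 21·i days after 2020-09-18 for i = 0, 1, 2, …
2020-10-05 is 17 days after the start; 17 ÷ 21 = 0 remainder 17; since the remainder is 17, round up to i = 1. First occurrence in the window: #2 on 2020-10-09 (1×21 = 21 days in).
2021-11-13 is 421 days after the start; 421 ÷ 21 = 20 remainder 1. Last occurrence in the window: #21 on 2021-11-12.
Occurrences #2 through #21: 20 in total.

20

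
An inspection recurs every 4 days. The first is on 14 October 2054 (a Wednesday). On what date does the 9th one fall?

15 November 2054

The 9th occurrence is 8 intervals after the first: 8 × 4 = 32 days after 14 October 2054.
October has 31 days — 17 days to the end of October leaves 15.
15 days into November → 15 November 2054.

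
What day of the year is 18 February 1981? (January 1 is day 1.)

49

Days in months before February: 31 = 31.
Plus 18 days into February → day 49.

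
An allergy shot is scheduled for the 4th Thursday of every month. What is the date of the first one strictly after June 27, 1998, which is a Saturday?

July 23, 1998

June 1998 starts on a Monday; its first Thursday is the 4th, so the 4th Thursday is the 25th — June 25, 1998.
That is not after June 27, 1998, so look at July 1998.
July 1998 starts on a Wednesday; its first Thursday is the 2nd, so the 4th Thursday is the 23rd — July 23, 1998.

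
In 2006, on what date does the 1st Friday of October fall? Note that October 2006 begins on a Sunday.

October 2006 begins on a Sunday, so the first Friday is October 6 (5 days later).

2006-10-06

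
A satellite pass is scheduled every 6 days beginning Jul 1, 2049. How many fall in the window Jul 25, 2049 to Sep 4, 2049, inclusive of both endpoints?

7

Occurrences land 6·i days after Jul 1, 2049 for i = 0, 1, 2, …
Jul 25, 2049 is 24 days after the start; 24 ÷ 6 = 4 remainder 0. First occurrence in the window: #5 on Jul 25, 2049 (4×6 = 24 days in).
Sep 4, 2049 is 65 days after the start; 65 ÷ 6 = 10 remainder 5. Last occurrence in the window: #11 on Aug 30, 2049.
Occurrences #5 through #11: 7 in total.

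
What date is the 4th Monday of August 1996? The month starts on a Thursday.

August 1996 begins on a Thursday, so the first Monday is August 5 (4 days later).
The 4th Monday is 3 weeks later: 5 + 21 = 26.

August 26, 1996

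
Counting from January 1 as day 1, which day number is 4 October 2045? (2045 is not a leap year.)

277

Days in months before October: 31 + 28 + 31 + 30 + 31 + 30 + 31 + 31 + 30 = 273.
Plus 4 days into October → day 277.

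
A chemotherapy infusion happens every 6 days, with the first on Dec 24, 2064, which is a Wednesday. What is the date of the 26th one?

May 23, 2065

The 26th occurrence is 25 intervals after the first: 25 × 6 = 150 days after Dec 24, 2064.
Dec has 31 days — 7 days to the end of Dec leaves 143.
Jan has 31 days (112 left).
Feb has 28 days (84 left).
Mar has 31 days (53 left).
Apr has 30 days (23 left).
23 days into May → May 23, 2065.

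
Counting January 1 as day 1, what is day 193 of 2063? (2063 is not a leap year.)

Jul 12, 2063

Jan has 31 days (193 − 31 = 162 remain).
Feb has 28 days (162 − 28 = 134 remain).
Mar has 31 days (134 − 31 = 103 remain).
Apr has 30 days (103 − 30 = 73 remain).
May has 31 days (73 − 31 = 42 remain).
Jun has 30 days (42 − 30 = 12 remain).
12 into Jul → Jul 12.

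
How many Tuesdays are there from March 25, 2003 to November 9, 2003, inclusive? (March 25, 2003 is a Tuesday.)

March 25, 2003 is a Tuesday; the first Tuesday on or after it is March 25, 2003.
From March 25, 2003 to November 9, 2003: 6 + 30 + 31 + 30 + 31 + 31 + 30 + 31 + 9 = 229 days (rest of March, April, May, June, July, August, September, October, November).
229 ÷ 7 = 32 full weeks with remainder 5, so 32 more Tuesdays after the first → 33.

33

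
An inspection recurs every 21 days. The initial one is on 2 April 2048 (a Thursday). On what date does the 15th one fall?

21 January 2049

The 15th occurrence is 14 intervals after the first: 14 × 21 = 294 days after 2 April 2048.
April has 30 days — 28 days to the end of April leaves 266.
May has 31 days (235 left).
June has 30 days (205 left).
July has 31 days (174 left).
August has 31 days (143 left).
September has 30 days (113 left).
October has 31 days (82 left).
November has 30 days (52 left).
December has 31 days (21 left).
21 days into January → 21 January 2049.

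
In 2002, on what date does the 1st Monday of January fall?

The first Monday of January 2002 is January 7.

7 January 2002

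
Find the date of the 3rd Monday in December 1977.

December 1977 begins on a Thursday, so the first Monday is December 5 (4 days later).
The 3rd Monday is 2 weeks later: 5 + 14 = 19.

19 December 1977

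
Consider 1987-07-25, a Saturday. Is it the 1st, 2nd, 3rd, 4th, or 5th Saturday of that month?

4th

Day 25 falls in week ⌈25/7⌉ of the month.
Days 1–7 hold the 1st Saturday, 8–14 the 2nd, 15–21 the 3rd, 22–28 the 4th, 29–31 the 5th.
25 is in the range for the 4th.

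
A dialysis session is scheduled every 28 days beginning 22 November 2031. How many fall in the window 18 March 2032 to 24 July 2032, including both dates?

Occurrences land 28·i days after 22 November 2031 for i = 0, 1, 2, …
18 March 2032 is 117 days after the start; 117 ÷ 28 = 4 remainder 5; since the remainder is 5, round up to i = 5. First occurrence in the window: #6 on 10 April 2032 (5×28 = 140 days in).
24 July 2032 is 245 days after the start; 245 ÷ 28 = 8 remainder 21. Last occurrence in the window: #9 on 3 July 2032.
Occurrences #6 through #9: 4 in total.

4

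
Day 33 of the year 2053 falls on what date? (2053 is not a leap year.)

2053-02-02

January has 31 days (33 − 31 = 2 remain).
2 into February → February 2.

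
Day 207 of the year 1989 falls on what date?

Jan has 31 days (207 − 31 = 176 remain).
Feb has 28 days (176 − 28 = 148 remain).
Mar has 31 days (148 − 31 = 117 remain).
Apr has 30 days (117 − 30 = 87 remain).
May has 31 days (87 − 31 = 56 remain).
Jun has 30 days (56 − 30 = 26 remain).
26 into Jul → Jul 26.

Jul 26, 1989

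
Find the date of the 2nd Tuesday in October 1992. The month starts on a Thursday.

October 1992 begins on a Thursday, so the first Tuesday is October 6 (5 days later).
The 2nd Tuesday is 1 weeks later: 6 + 7 = 13.

1992-10-13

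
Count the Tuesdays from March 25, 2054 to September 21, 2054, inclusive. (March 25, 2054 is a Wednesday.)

March 25, 2054 is a Wednesday; the first Tuesday on or after it is March 31, 2054 (6 days later).
From March 31, 2054 to September 21, 2054: 0 + 30 + 31 + 30 + 31 + 31 + 21 = 174 days (rest of March, April, May, June, July, August, September).
174 ÷ 7 = 24 full weeks with remainder 6, so 24 more Tuesdays after the first → 25.

25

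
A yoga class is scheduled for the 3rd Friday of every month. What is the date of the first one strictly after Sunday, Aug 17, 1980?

Sep 19, 1980

Aug 1980 starts on a Friday; its first Friday is the 1st, so the 3rd Friday is the 15th — Aug 15, 1980.
That is not after Aug 17, 1980, so look at Sep 1980.
Sep 1980 starts on a Monday; its first Friday is the 5th, so the 3rd Friday is the 19th — Sep 19, 1980.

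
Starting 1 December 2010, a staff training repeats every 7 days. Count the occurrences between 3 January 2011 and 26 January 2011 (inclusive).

4

Occurrences land 7·i days after 1 December 2010 for i = 0, 1, 2, …
3 January 2011 is 33 days after the start; 33 ÷ 7 = 4 remainder 5; since the remainder is 5, round up to i = 5. First occurrence in the window: #6 on 5 January 2011 (5×7 = 35 days in).
26 January 2011 is 56 days after the start; 56 ÷ 7 = 8 remainder 0. Last occurrence in the window: #9 on 26 January 2011.
Occurrences #6 through #9: 4 in total.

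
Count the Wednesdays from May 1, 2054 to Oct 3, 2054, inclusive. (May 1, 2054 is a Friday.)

22

May 1, 2054 is a Friday; the first Wednesday on or after it is May 6, 2054 (5 days later).
From May 6, 2054 to Oct 3, 2054: 25 + 30 + 31 + 31 + 30 + 3 = 150 days (rest of May, Jun, Jul, Aug, Sep, Oct).
150 ÷ 7 = 21 full weeks with remainder 3, so 21 more Wednesdays after the first → 22.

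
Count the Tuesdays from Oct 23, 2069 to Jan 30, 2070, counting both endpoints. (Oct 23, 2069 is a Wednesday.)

Oct 23, 2069 is a Wednesday; the first Tuesday on or after it is Oct 29, 2069 (6 days later).
From Oct 29, 2069 to Jan 30, 2070: 2 + 30 + 31 + 30 = 93 days (rest of Oct, Nov, Dec, Jan).
93 ÷ 7 = 13 full weeks with remainder 2, so 13 more Tuesdays after the first → 14.

14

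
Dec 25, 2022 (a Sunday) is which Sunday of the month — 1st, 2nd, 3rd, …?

4th

Day 25 falls in week ⌈25/7⌉ of the month.
Days 1–7 hold the 1st Sunday, 8–14 the 2nd, 15–21 the 3rd, 22–28 the 4th, 29–31 the 5th.
25 is in the range for the 4th.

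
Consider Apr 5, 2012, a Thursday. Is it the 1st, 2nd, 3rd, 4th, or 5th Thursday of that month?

1st

Day 5 falls in week ⌈5/7⌉ of the month.
Days 1–7 hold the 1st Thursday, 8–14 the 2nd, 15–21 the 3rd, 22–28 the 4th, 29–31 the 5th.
5 is in the range for the 1st.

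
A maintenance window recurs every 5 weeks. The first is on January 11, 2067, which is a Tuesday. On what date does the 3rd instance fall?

March 22, 2067

The 3rd occurrence is 2 intervals after the first: 2 × 35 = 70 days after January 11, 2067.
January has 31 days — 20 days to the end of January leaves 50.
February has 28 days (22 left).
22 days into March → March 22, 2067.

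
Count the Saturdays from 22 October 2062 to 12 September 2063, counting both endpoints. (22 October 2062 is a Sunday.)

46

22 October 2062 is a Sunday; the first Saturday on or after it is 28 October 2062 (6 days later).
From 28 October 2062 to 12 September 2063: 64 + 255 = 319 days (rest of 2062, to 12 September 2063 in 2063).
319 ÷ 7 = 45 full weeks with remainder 4, so 45 more Saturdays after the first → 46.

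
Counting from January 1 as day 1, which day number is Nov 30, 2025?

Days in months before Nov: 31 + 28 + 31 + 30 + 31 + 30 + 31 + 31 + 30 + 31 = 304.
Plus 30 days into Nov → day 334.

334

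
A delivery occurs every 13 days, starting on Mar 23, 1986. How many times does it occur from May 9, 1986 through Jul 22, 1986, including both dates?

Occurrences land 13·i days after Mar 23, 1986 for i = 0, 1, 2, …
May 9, 1986 is 47 days after the start; 47 ÷ 13 = 3 remainder 8; since the remainder is 8, round up to i = 4. First occurrence in the window: #5 on May 14, 1986 (4×13 = 52 days in).
Jul 22, 1986 is 121 days after the start; 121 ÷ 13 = 9 remainder 4. Last occurrence in the window: #10 on Jul 18, 1986.
Occurrences #5 through #10: 6 in total.

6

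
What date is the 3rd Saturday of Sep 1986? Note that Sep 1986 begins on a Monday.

Sep 20, 1986

Sep 1986 begins on a Monday, so the first Saturday is Sep 6 (5 days later).
The 3rd Saturday is 2 weeks later: 6 + 14 = 20.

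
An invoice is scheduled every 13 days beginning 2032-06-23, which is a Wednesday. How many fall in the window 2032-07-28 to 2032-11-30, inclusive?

Occurrences land 13·i days after 2032-06-23 for i = 0, 1, 2, …
2032-07-28 is 35 days after the start; 35 ÷ 13 = 2 remainder 9; since the remainder is 9, round up to i = 3. First occurrence in the window: #4 on 2032-08-01 (3×13 = 39 days in).
2032-11-30 is 160 days after the start; 160 ÷ 13 = 12 remainder 4. Last occurrence in the window: #13 on 2032-11-26.
Occurrences #4 through #13: 10 in total.

10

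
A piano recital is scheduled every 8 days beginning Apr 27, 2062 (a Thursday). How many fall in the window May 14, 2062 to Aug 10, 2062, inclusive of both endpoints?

Occurrences land 8·i days after Apr 27, 2062 for i = 0, 1, 2, …
May 14, 2062 is 17 days after the start; 17 ÷ 8 = 2 remainder 1; since the remainder is 1, round up to i = 3. First occurrence in the window: #4 on May 21, 2062 (3×8 = 24 days in).
Aug 10, 2062 is 105 days after the start; 105 ÷ 8 = 13 remainder 1. Last occurrence in the window: #14 on Aug 9, 2062.
Occurrences #4 through #14: 11 in total.

11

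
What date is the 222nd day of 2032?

Aug 9, 2032

Jan has 31 days (222 − 31 = 191 remain).
Feb has 29 days (191 − 29 = 162 remain).
Mar has 31 days (162 − 31 = 131 remain).
Apr has 30 days (131 − 30 = 101 remain).
May has 31 days (101 − 31 = 70 remain).
Jun has 30 days (70 − 30 = 40 remain).
Jul has 31 days (40 − 31 = 9 remain).
9 into Aug → Aug 9.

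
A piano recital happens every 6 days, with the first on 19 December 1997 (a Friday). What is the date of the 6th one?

The 6th occurrence is 5 intervals after the first: 5 × 6 = 30 days after 19 December 1997.
December has 31 days — 12 days to the end of December leaves 18.
18 days into January → 18 January 1998.

18 January 1998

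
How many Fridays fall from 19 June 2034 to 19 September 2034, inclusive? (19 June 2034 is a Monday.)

13

19 June 2034 is a Monday; the first Friday on or after it is 23 June 2034 (4 days later).
From 23 June 2034 to 19 September 2034: 7 + 31 + 31 + 19 = 88 days (rest of June, July, August, September).
88 ÷ 7 = 12 full weeks with remainder 4, so 12 more Fridays after the first → 13.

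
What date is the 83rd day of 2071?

March 24, 2071

January has 31 days (83 − 31 = 52 remain).
February has 28 days (52 − 28 = 24 remain).
24 into March → March 24.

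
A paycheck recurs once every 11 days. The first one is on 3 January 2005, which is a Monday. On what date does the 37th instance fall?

The 37th occurrence is 36 intervals after the first: 36 × 11 = 396 days after 3 January 2005.
January has 31 days — 28 days to the end of January leaves 368.
February has 28 days (340 left).
March has 31 days (309 left).
April has 30 days (279 left).
May has 31 days (248 left).
June has 30 days (218 left).
July has 31 days (187 left).
August has 31 days (156 left).
September has 30 days (126 left).
October has 31 days (95 left).
November has 30 days (65 left).
December has 31 days (34 left).
January has 31 days (3 left).
3 days into February → 3 February 2006.

3 February 2006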